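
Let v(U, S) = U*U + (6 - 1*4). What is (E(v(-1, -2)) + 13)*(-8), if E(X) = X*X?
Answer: -176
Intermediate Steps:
v(U, S) = 2 + U**2 (v(U, S) = U**2 + (6 - 4) = U**2 + 2 = 2 + U**2)
E(X) = X**2
(E(v(-1, -2)) + 13)*(-8) = ((2 + (-1)**2)**2 + 13)*(-8) = ((2 + 1)**2 + 13)*(-8) = (3**2 + 13)*(-8) = (9 + 13)*(-8) = 22*(-8) = -176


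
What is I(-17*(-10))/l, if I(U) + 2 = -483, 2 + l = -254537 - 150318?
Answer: 485/404857 ≈ 0.0011980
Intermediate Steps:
l = -404857 (l = -2 + (-254537 - 150318) = -2 - 404855 = -404857)
I(U) = -485 (I(U) = -2 - 483 = -485)
I(-17*(-10))/l = -485/(-404857) = -485*(-1/404857) = 485/404857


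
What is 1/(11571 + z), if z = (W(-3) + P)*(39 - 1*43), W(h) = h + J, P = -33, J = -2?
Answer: 1/11723 ≈ 8.5302e-5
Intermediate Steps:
W(h) = -2 + h (W(h) = h - 2 = -2 + h)
z = 152 (z = ((-2 - 3) - 33)*(39 - 1*43) = (-5 - 33)*(39 - 43) = -38*(-4) = 152)
1/(11571 + z) = 1/(11571 + 152) = 1/11723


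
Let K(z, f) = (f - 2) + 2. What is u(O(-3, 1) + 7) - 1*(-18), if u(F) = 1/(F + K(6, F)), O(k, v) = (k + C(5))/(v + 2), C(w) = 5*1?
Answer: 831/46 ≈ 18.065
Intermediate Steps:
C(w) = 5
O(k, v) = (5 + k)/(2 + v) (O(k, v) = (k + 5)/(v + 2) = (5 + k)/(2 + v))
K(z, f) = f (K(z, f) = (-2 + f) + 2 = f)
u(F) = 1/(2*F) (u(F) = 1/(F + F) = 1/(2*F))
u(O(-3, 1) + 7) - 1*(-18) = 1/(2*((5 - 3)/(2 + 1) + 7)) - 1*(-18) = 1/(2*(2/3 + 7)) + 18 = 1/(2*((⅓)*2 + 7)) + 18 = 1/(2*(⅔ + 7)) + 18 = 1/(2*(23/3)) + 18 = (½)*(3/23) + 18 = 3/46 + 18 = 831/46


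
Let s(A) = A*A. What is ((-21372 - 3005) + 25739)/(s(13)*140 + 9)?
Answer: 1362/23669 ≈ 0.057544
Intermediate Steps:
s(A) = A²
((-21372 - 3005) + 25739)/(s(13)*140 + 9) = ((-21372 - 3005) + 25739)/(13²*140 + 9) = (-24377 + 25739)/(169*140 + 9) = 1362/(23660 + 9) = 1362/23669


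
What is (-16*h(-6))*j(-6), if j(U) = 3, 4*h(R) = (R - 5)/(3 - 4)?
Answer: -132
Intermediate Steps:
h(R) = 5/4 - R/4 (h(R) = ((R - 5)/(3 - 4))/4 = ((-5 + R)/(-1))/4 = ((-5 + R)*(-1))/4 = (5 - R)/4 = 5/4 - R/4)
(-16*h(-6))*j(-6) = -16*(5/4 - 1/4*(-6))*3 = -16*(5/4 + 3/2)*3 = -16*11/4*3 = -44*3 = -132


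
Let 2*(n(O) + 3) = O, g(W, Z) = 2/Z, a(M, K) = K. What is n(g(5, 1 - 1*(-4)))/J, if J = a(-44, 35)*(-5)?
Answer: 2/125 ≈ 0.016000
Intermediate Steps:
n(O) = -3 + O/2
J = -175 (J = 35*(-5) = -175)
n(g(5, 1 - 1*(-4)))/J = (-3 + (2/(1 - 1*(-4)))/2)/(-175) = (-3 + (2/(1 + 4))/2)*(-1/175) = (-3 + (2/5)/2)*(-1/175) = (-3 + (2*(⅕))/2)*(-1/175) = (-3 + (½)*(⅖))*(-1/175) = (-3 + ⅕)*(-1/175) = -14/5*(-1/175) = 2/125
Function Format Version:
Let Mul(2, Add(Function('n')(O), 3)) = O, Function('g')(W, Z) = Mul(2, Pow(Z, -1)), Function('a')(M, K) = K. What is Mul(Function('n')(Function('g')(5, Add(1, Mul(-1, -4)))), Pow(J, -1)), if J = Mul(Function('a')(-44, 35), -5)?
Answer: Rational(2, 125) ≈ 0.016000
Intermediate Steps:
Function('n')(O) = Add(-3, Mul(Rational(1, 2), O))
J = -175 (J = Mul(35, -5) = -175)
Mul(Function('n')(Function('g')(5, Add(1, Mul(-1, -4)))), Pow(J, -1)) = Mul(Add(-3, Mul(Rational(1, 2), Mul(2, Pow(Add(1, Mul(-1, -4)), -1)))), Pow(-175, -1)) = Mul(Add(-3, Mul(Rational(1, 2), Mul(2, Pow(Add(1, 4), -1)))), Rational(-1, 175)) = Mul(Add(-3, Mul(Rational(1, 2), Mul(2, Pow(5, -1)))), Rational(-1, 175)) = Mul(Add(-3, Mul(Rational(1, 2), Mul(2, Rational(1, 5)))), Rational(-1, 175)) = Mul(Add(-3, Mul(Rational(1, 2), Rational(2, 5))), Rational(-1, 175)) = Mul(Add(-3, Rational(1, 5)), Rational(-1, 175)) = Mul(Rational(-14, 5), Rational(-1, 175)) = Rational(2, 125)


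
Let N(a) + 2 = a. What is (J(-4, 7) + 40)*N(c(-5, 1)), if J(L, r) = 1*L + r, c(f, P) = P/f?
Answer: -473/5 ≈ -94.600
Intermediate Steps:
N(a) = -2 + a
J(L, r) = L + r
(J(-4, 7) + 40)*N(c(-5, 1)) = ((-4 + 7) + 40)*(-2 + 1/(-5)) = (3 + 40)*(-2 + 1*(-1/5)) = 43*(-2 - 1/5) = 43*(-11/5) = -473/5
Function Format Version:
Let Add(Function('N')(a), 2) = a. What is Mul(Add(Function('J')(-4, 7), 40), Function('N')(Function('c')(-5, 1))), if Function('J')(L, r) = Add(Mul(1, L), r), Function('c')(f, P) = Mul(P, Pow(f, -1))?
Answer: Rational(-473, 5) ≈ -94.600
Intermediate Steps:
Function('N')(a) = Add(-2, a)
Function('J')(L, r) = Add(L, r)
Mul(Add(Function('J')(-4, 7), 40), Function('N')(Function('c')(-5, 1))) = Mul(Add(Add(-4, 7), 40), Add(-2, Mul(1, Pow(-5, -1)))) = Mul(Add(3, 40), Add(-2, Mul(1, Rational(-1, 5)))) = Mul(43, Add(-2, Rational(-1, 5))) = Mul(43, Rational(-11, 5)) = Rational(-473, 5)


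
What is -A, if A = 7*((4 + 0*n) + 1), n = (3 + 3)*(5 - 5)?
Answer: -35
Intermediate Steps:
n = 0 (n = 6*0 = 0)
A = 35 (A = 7*((4 + 0*0) + 1) = 7*((4 + 0) + 1) = 7*(4 + 1) = 7*5 = 35)
-A = -1*35 = -35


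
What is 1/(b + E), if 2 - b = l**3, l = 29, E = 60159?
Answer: 1/35772 ≈ 2.7955e-5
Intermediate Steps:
b = -24387 (b = 2 - 1*29**3 = 2 - 1*24389 = 2 - 24389 = -24387)
1/(b + E) = 1/(-24387 + 60159) = 1/35772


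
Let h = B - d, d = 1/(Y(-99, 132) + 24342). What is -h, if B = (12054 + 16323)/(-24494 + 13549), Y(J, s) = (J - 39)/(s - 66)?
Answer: 7597749998/2930403355 ≈ 2.5927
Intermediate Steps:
Y(J, s) = (-39 + J)/(-66 + s)
B = -28377/10945 (B = 28377/(-10945) = 28377*(-1/10945) = -28377/10945 ≈ -2.5927)
d = 11/267739 (d = 1/((-39 - 99)/(-66 + 132) + 24342) = 1/(-138/66 + 24342) = 1/((1/66)*(-138) + 24342) = 1/(-23/11 + 24342) = 1/(267739/11) = 11/267739 ≈ 4.1085e-5)
h = -7597749998/2930403355 (h = -28377/10945 - 1*11/267739 = -28377/10945 - 11/267739 = -7597749998/2930403355 ≈ -2.5927)
-h = -1*(-7597749998/2930403355) = 7597749998/2930403355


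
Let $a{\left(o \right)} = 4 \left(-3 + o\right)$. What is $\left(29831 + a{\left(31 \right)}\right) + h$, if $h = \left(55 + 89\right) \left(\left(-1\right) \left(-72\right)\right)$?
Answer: $40311$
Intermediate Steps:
$a{\left(o \right)} = -12 + 4 o$
$h = 10368$ ($h = 144 \cdot 72 = 10368$)
$\left(29831 + a{\left(31 \right)}\right) + h = \left(29831 + \left(-12 + 4 \cdot 31\right)\right) + 10368 = \left(29831 + \left(-12 + 124\right)\right) + 10368 = \left(29831 + 112\right) + 10368 = 29943 + 10368 = 40311$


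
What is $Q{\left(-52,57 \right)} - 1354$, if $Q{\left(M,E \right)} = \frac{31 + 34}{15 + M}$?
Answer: $- \frac{50163}{37} \approx -1355.8$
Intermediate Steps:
$Q{\left(M,E \right)} = \frac{65}{15 + M}$
$Q{\left(-52,57 \right)} - 1354 = \frac{65}{15 - 52} - 1354 = \frac{65}{-37} - 1354 = 65 \left(- \frac{1}{37}\right) - 1354 = - \frac{65}{37} - 1354 = - \frac{50163}{37}$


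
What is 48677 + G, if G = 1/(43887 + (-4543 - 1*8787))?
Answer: 1487423090/30557 ≈ 48677.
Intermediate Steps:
G = 1/30557 (G = 1/(43887 + (-4543 - 8787)) = 1/(43887 - 13330) = 1/30557 ≈ 3.2726e-5)
48677 + G = 48677 + 1/30557 = 1487423090/30557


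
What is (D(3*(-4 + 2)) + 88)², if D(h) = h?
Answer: 6724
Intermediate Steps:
(D(3*(-4 + 2)) + 88)² = (3*(-4 + 2) + 88)² = (3*(-2) + 88)² = (-6 + 88)² = 82² = 6724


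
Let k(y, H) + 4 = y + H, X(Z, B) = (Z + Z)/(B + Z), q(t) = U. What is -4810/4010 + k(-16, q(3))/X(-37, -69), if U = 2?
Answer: -400351/14837 ≈ -26.983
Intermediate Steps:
q(t) = 2
X(Z, B) = 2*Z/(B + Z) (X(Z, B) = (2*Z)/(B + Z) = 2*Z/(B + Z))
k(y, H) = -4 + H + y (k(y, H) = -4 + (y + H) = -4 + (H + y) = -4 + H + y)
-4810/4010 + k(-16, q(3))/X(-37, -69) = -4810/4010 + (-4 + 2 - 16)/((2*(-37)/(-69 - 37))) = -4810*1/4010 - 18/(2*(-37)/(-106)) = -481/401 - 18/(2*(-37)*(-1/106)) = -481/401 - 18/37/53 = -481/401 - 18*53/37 = -481/401 - 954/37 = -400351/14837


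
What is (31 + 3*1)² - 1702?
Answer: -546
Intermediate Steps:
(31 + 3*1)² - 1702 = (31 + 3)² - 1702 = 34² - 1702 = 1156 - 1702 = -546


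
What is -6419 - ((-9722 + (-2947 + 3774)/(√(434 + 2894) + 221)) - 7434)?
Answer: 37576178/3501 + 13232*√13/45513 ≈ 10734.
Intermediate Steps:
-6419 - ((-9722 + (-2947 + 3774)/(√(434 + 2894) + 221)) - 7434) = -6419 - ((-9722 + 827/(√3328 + 221)) - 7434) = -6419 - ((-9722 + 827/(16*√13 + 221)) - 7434) = -6419 - ((-9722 + 827/(221 + 16*√13)) - 7434) = -6419 - (-17156 + 827/(221 + 16*√13)) = -6419 + (17156 - 827/(221 + 16*√13)) = 10737 - 827/(221 + 16*√13)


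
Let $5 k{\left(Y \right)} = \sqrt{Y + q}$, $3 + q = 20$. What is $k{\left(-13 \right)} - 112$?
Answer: $- \frac{558}{5} \approx -111.6$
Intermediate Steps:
$q = 17$ ($q = -3 + 20 = 17$)
$k{\left(Y \right)} = \frac{\sqrt{17 + Y}}{5}$ ($k{\left(Y \right)} = \frac{\sqrt{Y + 17}}{5} = \frac{\sqrt{17 + Y}}{5}$)
$k{\left(-13 \right)} - 112 = \frac{\sqrt{17 - 13}}{5} - 112 = \frac{\sqrt{4}}{5} - 112 = \frac{1}{5} \cdot 2 - 112 = \frac{2}{5} - 112 = - \frac{558}{5}$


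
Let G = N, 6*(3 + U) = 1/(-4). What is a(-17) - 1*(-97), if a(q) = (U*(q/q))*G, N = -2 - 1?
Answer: 849/8 ≈ 106.13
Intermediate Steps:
N = -3
U = -73/24 (U = -3 + (1/6)/(-4) = -3 + (1/6)*(-1/4) = -3 - 1/24 = -73/24 ≈ -3.0417)
G = -3
a(q) = 73/8 (a(q) = -73*q/(24*q)*(-3) = -73/24*1*(-3) = -73/24*(-3) = 73/8)
a(-17) - 1*(-97) = 73/8 - 1*(-97) = 73/8 + 97 = 849/8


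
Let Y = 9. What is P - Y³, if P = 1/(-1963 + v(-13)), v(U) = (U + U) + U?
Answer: -1459459/2002 ≈ -729.00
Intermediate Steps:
v(U) = 3*U (v(U) = 2*U + U = 3*U)
P = -1/2002 (P = 1/(-1963 + 3*(-13)) = 1/(-1963 - 39) = 1/(-2002) = -1/2002 ≈ -0.00049950)
P - Y³ = -1/2002 - 1*9³ = -1/2002 - 1*729 = -1/2002 - 729 = -1459459/2002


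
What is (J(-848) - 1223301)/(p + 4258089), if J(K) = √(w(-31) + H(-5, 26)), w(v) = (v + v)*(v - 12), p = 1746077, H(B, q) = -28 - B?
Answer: -1223301/6004166 + √2643/6004166 ≈ -0.20373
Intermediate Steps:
w(v) = 2*v*(-12 + v) (w(v) = (2*v)*(-12 + v) = 2*v*(-12 + v))
J(K) = √2643 (J(K) = √(2*(-31)*(-12 - 31) + (-28 - 1*(-5))) = √(2*(-31)*(-43) + (-28 + 5)) = √(2666 - 23) = √2643)
(J(-848) - 1223301)/(p + 4258089) = (√2643 - 1223301)/(1746077 + 4258089) = (-1223301 + √2643)/6004166 = (-1223301 + √2643)*(1/6004166) = -1223301/6004166 + √2643/6004166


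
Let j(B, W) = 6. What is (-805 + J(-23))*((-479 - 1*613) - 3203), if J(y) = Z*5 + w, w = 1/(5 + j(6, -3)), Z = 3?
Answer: 37319255/11 ≈ 3.3927e+6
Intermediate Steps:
w = 1/11 (w = 1/(5 + 6) = 1/11 ≈ 0.090909)
J(y) = 166/11 (J(y) = 3*5 + 1/11 = 15 + 1/11 = 166/11)
(-805 + J(-23))*((-479 - 1*613) - 3203) = (-805 + 166/11)*((-479 - 1*613) - 3203) = -8689*((-479 - 613) - 3203)/11 = -8689*(-1092 - 3203)/11 = -8689/11*(-4295) = 37319255/11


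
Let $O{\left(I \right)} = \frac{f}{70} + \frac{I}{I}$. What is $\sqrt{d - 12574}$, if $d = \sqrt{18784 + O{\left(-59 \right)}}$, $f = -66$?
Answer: $\frac{\sqrt{-15403150 + 35 \sqrt{23010470}}}{35} \approx 111.52 i$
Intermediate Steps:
$O{\left(I \right)} = \frac{2}{35}$ ($O{\left(I \right)} = - \frac{66}{70} + \frac{I}{I} = \left(-66\right) \frac{1}{70} + 1 = - \frac{33}{35} + 1 = \frac{2}{35}$)
$d = \frac{\sqrt{23010470}}{35}$ ($d = \sqrt{18784 + \frac{2}{35}} = \sqrt{\frac{657442}{35}} = \frac{\sqrt{23010470}}{35} \approx 137.05$)
$\sqrt{d - 12574} = \sqrt{\frac{\sqrt{23010470}}{35} - 12574} = \sqrt{-12574 + \frac{\sqrt{23010470}}{35}}$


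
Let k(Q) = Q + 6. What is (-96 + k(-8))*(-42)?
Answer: 4116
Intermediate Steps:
k(Q) = 6 + Q
(-96 + k(-8))*(-42) = (-96 + (6 - 8))*(-42) = (-96 - 2)*(-42) = -98*(-42) = 4116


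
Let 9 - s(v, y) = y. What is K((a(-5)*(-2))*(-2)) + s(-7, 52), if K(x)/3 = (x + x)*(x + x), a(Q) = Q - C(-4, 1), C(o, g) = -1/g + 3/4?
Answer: 4289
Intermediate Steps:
s(v, y) = 9 - y
C(o, g) = 3/4 - 1/g (C(o, g) = -1/g + 3*(1/4) = -1/g + 3/4 = 3/4 - 1/g)
a(Q) = 1/4 + Q (a(Q) = Q - (3/4 - 1/1) = Q - (3/4 - 1*1) = Q - (3/4 - 1) = Q - 1*(-1/4) = Q + 1/4 = 1/4 + Q)
K(x) = 12*x**2 (K(x) = 3*((x + x)*(x + x)) = 3*((2*x)*(2*x)) = 3*(4*x**2) = 12*x**2)
K((a(-5)*(-2))*(-2)) + s(-7, 52) = 12*(((1/4 - 5)*(-2))*(-2))**2 + (9 - 1*52) = 12*(-19/4*(-2)*(-2))**2 + (9 - 52) = 12*((19/2)*(-2))**2 - 43 = 12*(-19)**2 - 43 = 12*361 - 43 = 4332 - 43 = 4289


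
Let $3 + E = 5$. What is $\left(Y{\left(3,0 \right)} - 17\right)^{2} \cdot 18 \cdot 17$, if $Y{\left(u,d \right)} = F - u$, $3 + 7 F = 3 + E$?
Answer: $\frac{5827464}{49} \approx 1.1893 \cdot 10^{5}$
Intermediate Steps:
$E = 2$ ($E = -3 + 5 = 2$)
$F = \frac{2}{7}$ ($F = - \frac{3}{7} + \frac{3 + 2}{7} = - \frac{3}{7} + \frac{1}{7} \cdot 5 = - \frac{3}{7} + \frac{5}{7} = \frac{2}{7} \approx 0.28571$)
$Y{\left(u,d \right)} = \frac{2}{7} - u$
$\left(Y{\left(3,0 \right)} - 17\right)^{2} \cdot 18 \cdot 17 = \left(\left(\frac{2}{7} - 3\right) - 17\right)^{2} \cdot 18 \cdot 17 = \left(- \frac{19}{7} - 17\right)^{2} \cdot 18 \cdot 17 = \left(- \frac{138}{7}\right)^{2} \cdot 18 \cdot 17 = \frac{19044}{49} \cdot 18 \cdot 17 = \frac{342792}{49} \cdot 17 = \frac{5827464}{49}$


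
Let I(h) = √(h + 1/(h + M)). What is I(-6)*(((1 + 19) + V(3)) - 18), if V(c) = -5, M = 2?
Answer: -15*I/2 ≈ -7.5*I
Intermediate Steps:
I(h) = √(h + 1/(2 + h)) (I(h) = √(h + 1/(h + 2)) = √(h + 1/(2 + h)))
I(-6)*(((1 + 19) + V(3)) - 18) = √((1 - 6*(2 - 6))/(2 - 6))*(((1 + 19) - 5) - 18) = √((1 - 6*(-4))/(-4))*((20 - 5) - 18) = √(-(1 + 24)/4)*(15 - 18) = √(-¼*25)*(-3) = √(-25/4)*(-3) = (5*I/2)*(-3) = -15*I/2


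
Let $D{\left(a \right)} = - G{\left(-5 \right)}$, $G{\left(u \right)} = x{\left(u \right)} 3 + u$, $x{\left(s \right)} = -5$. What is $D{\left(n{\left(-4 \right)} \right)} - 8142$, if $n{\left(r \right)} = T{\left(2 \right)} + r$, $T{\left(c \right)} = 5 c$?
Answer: $-8122$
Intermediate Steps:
$G{\left(u \right)} = -15 + u$ ($G{\left(u \right)} = \left(-5\right) 3 + u = -15 + u$)
$n{\left(r \right)} = 10 + r$ ($n{\left(r \right)} = 5 \cdot 2 + r = 10 + r$)
$D{\left(a \right)} = 20$ ($D{\left(a \right)} = - (-15 - 5) = \left(-1\right) \left(-20\right) = 20$)
$D{\left(n{\left(-4 \right)} \right)} - 8142 = 20 - 8142 = -8122$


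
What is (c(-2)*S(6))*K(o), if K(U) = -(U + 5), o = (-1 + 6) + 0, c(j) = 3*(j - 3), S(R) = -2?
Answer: -300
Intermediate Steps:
c(j) = -9 + 3*j (c(j) = 3*(-3 + j) = -9 + 3*j)
o = 5 (o = 5 + 0 = 5)
K(U) = -5 - U (K(U) = -(5 + U) = -5 - U)
(c(-2)*S(6))*K(o) = ((-9 + 3*(-2))*(-2))*(-5 - 1*5) = ((-9 - 6)*(-2))*(-5 - 5) = -15*(-2)*(-10) = 30*(-10) = -300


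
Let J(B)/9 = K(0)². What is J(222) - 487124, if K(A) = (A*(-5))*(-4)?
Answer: -487124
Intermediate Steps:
K(A) = 20*A (K(A) = -5*A*(-4) = 20*A)
J(B) = 0 (J(B) = 9*(20*0)² = 9*0² = 9*0 = 0)
J(222) - 487124 = 0 - 487124 = -487124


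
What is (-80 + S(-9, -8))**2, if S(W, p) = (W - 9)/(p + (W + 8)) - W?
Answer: 4761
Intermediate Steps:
S(W, p) = -W + (-9 + W)/(8 + W + p) (S(W, p) = (-9 + W)/(p + (8 + W)) - W = (-9 + W)/(8 + W + p) - W = -W + (-9 + W)/(8 + W + p))
(-80 + S(-9, -8))**2 = (-80 + (-9 - 1*(-9)**2 - 7*(-9) - 1*(-9)*(-8))/(8 - 9 - 8))**2 = (-80 + (-9 - 1*81 + 63 - 72)/(-9))**2 = (-80 - (-9 - 81 + 63 - 72)/9)**2 = (-80 - 1/9*(-99))**2 = (-80 + 11)**2 = (-69)**2 = 4761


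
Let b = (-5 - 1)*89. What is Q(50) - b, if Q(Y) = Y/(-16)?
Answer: 4247/8 ≈ 530.88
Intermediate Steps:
Q(Y) = -Y/16 (Q(Y) = Y*(-1/16) = -Y/16)
b = -534 (b = -6*89 = -534)
Q(50) - b = -1/16*50 - 1*(-534) = -25/8 + 534 = 4247/8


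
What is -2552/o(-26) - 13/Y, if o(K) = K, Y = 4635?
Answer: 5914091/60255 ≈ 98.151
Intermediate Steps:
-2552/o(-26) - 13/Y = -2552/(-26) - 13/4635 = -2552*(-1/26) - 13*1/4635 = 1276/13 - 13/4635 = 5914091/60255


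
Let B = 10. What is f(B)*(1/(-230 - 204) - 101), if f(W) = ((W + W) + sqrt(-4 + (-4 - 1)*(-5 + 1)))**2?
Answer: -12624480/217 ≈ -58177.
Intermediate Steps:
f(W) = (4 + 2*W)**2 (f(W) = (2*W + sqrt(-4 - 5*(-4)))**2 = (2*W + sqrt(-4 + 20))**2 = (2*W + sqrt(16))**2 = (2*W + 4)**2 = (4 + 2*W)**2)
f(B)*(1/(-230 - 204) - 101) = (4*(2 + 10)**2)*(1/(-230 - 204) - 101) = (4*12**2)*(1/(-434) - 101) = (4*144)*(-1/434 - 101) = 576*(-43835/434) = -12624480/217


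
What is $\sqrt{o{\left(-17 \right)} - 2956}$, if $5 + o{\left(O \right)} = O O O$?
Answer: $i \sqrt{7874} \approx 88.736 i$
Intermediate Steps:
$o{\left(O \right)} = -5 + O^{3}$ ($o{\left(O \right)} = -5 + O O O = -5 + O^{2} O = -5 + O^{3}$)
$\sqrt{o{\left(-17 \right)} - 2956} = \sqrt{\left(-5 + \left(-17\right)^{3}\right) - 2956} = \sqrt{\left(-5 - 4913\right) - 2956} = \sqrt{-4918 - 2956} = \sqrt{-7874} = i \sqrt{7874}$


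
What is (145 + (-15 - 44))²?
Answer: 7396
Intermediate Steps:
(145 + (-15 - 44))² = (145 - 59)² = 86² = 7396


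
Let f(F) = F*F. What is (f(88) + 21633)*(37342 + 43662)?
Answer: 2379654508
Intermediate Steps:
f(F) = F²
(f(88) + 21633)*(37342 + 43662) = (88² + 21633)*(37342 + 43662) = (7744 + 21633)*81004 = 29377*81004 = 2379654508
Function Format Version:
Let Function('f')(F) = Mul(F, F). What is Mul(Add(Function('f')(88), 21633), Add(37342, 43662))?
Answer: 2379654508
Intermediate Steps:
Function('f')(F) = Pow(F, 2)
Mul(Add(Function('f')(88), 21633), Add(37342, 43662)) = Mul(Add(Pow(88, 2), 21633), Add(37342, 43662)) = Mul(Add(7744, 21633), 81004) = Mul(29377, 81004) = 2379654508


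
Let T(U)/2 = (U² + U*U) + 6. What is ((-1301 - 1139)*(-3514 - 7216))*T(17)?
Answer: 30579641600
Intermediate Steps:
T(U) = 12 + 4*U² (T(U) = 2*((U² + U*U) + 6) = 2*((U² + U²) + 6) = 2*(2*U² + 6) = 2*(6 + 2*U²) = 12 + 4*U²)
((-1301 - 1139)*(-3514 - 7216))*T(17) = ((-1301 - 1139)*(-3514 - 7216))*(12 + 4*17²) = (-2440*(-10730))*(12 + 4*289) = 26181200*(12 + 1156) = 26181200*1168 = 30579641600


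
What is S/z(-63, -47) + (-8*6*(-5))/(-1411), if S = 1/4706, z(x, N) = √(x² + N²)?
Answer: -240/1411 + √6178/29073668 ≈ -0.17009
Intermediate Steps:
z(x, N) = √(N² + x²)
S = 1/4706 ≈ 0.00021249
S/z(-63, -47) + (-8*6*(-5))/(-1411) = 1/(4706*(√((-47)² + (-63)²))) + (-8*6*(-5))/(-1411) = 1/(4706*(√(2209 + 3969))) - 48*(-5)*(-1/1411) = 1/(4706*(√6178)) + 240*(-1/1411) = (√6178/6178)/4706 - 240/1411 = √6178/29073668 - 240/1411 = -240/1411 + √6178/29073668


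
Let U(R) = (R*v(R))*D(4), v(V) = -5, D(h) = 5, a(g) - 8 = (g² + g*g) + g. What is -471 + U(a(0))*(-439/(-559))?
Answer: -351089/559 ≈ -628.07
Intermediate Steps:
a(g) = 8 + g + 2*g² (a(g) = 8 + ((g² + g*g) + g) = 8 + ((g² + g²) + g) = 8 + (2*g² + g) = 8 + (g + 2*g²) = 8 + g + 2*g²)
U(R) = -25*R (U(R) = (R*(-5))*5 = -5*R*5 = -25*R)
-471 + U(a(0))*(-439/(-559)) = -471 + (-25*(8 + 0 + 2*0²))*(-439/(-559)) = -471 + (-25*(8 + 0 + 2*0))*(-439*(-1/559)) = -471 - 25*(8 + 0 + 0)*(439/559) = -471 - 25*8*(439/559) = -471 - 200*439/559 = -471 - 87800/559 = -351089/559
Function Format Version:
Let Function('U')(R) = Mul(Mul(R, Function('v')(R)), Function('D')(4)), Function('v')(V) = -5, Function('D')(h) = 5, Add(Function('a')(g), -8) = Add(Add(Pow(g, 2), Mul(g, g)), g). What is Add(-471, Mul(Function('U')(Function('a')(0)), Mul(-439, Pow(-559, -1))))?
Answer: Rational(-351089, 559) ≈ -628.07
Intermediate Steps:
Function('a')(g) = Add(8, g, Mul(2, Pow(g, 2))) (Function('a')(g) = Add(8, Add(Add(Pow(g, 2), Mul(g, g)), g)) = Add(8, Add(Add(Pow(g, 2), Pow(g, 2)), g)) = Add(8, Add(Mul(2, Pow(g, 2)), g)) = Add(8, Add(g, Mul(2, Pow(g, 2)))) = Add(8, g, Mul(2, Pow(g, 2))))
Function('U')(R) = Mul(-25, R) (Function('U')(R) = Mul(Mul(R, -5), 5) = Mul(Mul(-5, R), 5) = Mul(-25, R))
Add(-471, Mul(Function('U')(Function('a')(0)), Mul(-439, Pow(-559, -1)))) = Add(-471, Mul(Mul(-25, Add(8, 0, Mul(2, Pow(0, 2)))), Mul(-439, Pow(-559, -1)))) = Add(-471, Mul(Mul(-25, Add(8, 0, Mul(2, 0))), Mul(-439, Rational(-1, 559)))) = Add(-471, Mul(Mul(-25, Add(8, 0, 0)), Rational(439, 559))) = Add(-471, Mul(Mul(-25, 8), Rational(439, 559))) = Add(-471, Mul(-200, Rational(439, 559))) = Add(-471, Rational(-87800, 559)) = Rational(-351089, 559)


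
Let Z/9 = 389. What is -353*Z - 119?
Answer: -1235972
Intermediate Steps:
Z = 3501 (Z = 9*389 = 3501)
-353*Z - 119 = -353*3501 - 119 = -1235853 - 119 = -1235972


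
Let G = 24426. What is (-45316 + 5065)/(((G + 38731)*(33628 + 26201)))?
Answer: -13417/1259540051 ≈ -1.0652e-5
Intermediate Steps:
(-45316 + 5065)/(((G + 38731)*(33628 + 26201))) = (-45316 + 5065)/(((24426 + 38731)*(33628 + 26201))) = -40251/(63157*59829) = -40251/3778620153 = -40251*1/3778620153 = -13417/1259540051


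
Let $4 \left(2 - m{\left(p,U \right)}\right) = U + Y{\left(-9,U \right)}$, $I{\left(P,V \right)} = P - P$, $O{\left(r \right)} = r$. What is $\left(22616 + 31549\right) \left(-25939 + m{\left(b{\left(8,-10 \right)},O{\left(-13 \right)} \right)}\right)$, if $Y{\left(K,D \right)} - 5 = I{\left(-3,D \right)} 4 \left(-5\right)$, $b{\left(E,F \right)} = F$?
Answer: $-1404769275$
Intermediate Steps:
$I{\left(P,V \right)} = 0$
$Y{\left(K,D \right)} = 5$ ($Y{\left(K,D \right)} = 5 + 0 \cdot 4 \left(-5\right) = 5 + 0 \left(-5\right) = 5 + 0 = 5$)
$m{\left(p,U \right)} = \frac{3}{4} - \frac{U}{4}$ ($m{\left(p,U \right)} = 2 - \frac{U + 5}{4} = 2 - \frac{5 + U}{4} = 2 - \left(\frac{5}{4} + \frac{U}{4}\right) = \frac{3}{4} - \frac{U}{4}$)
$\left(22616 + 31549\right) \left(-25939 + m{\left(b{\left(8,-10 \right)},O{\left(-13 \right)} \right)}\right) = \left(22616 + 31549\right) \left(-25939 + \left(\frac{3}{4} - - \frac{13}{4}\right)\right) = 54165 \left(-25939 + \left(\frac{3}{4} + \frac{13}{4}\right)\right) = 54165 \left(-25939 + 4\right) = 54165 \left(-25935\right) = -1404769275$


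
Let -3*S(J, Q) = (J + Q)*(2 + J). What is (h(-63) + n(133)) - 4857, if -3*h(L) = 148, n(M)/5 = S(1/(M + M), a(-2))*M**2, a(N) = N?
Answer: 1356239/12 ≈ 1.1302e+5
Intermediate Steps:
S(J, Q) = -(2 + J)*(J + Q)/3 (S(J, Q) = -(J + Q)*(2 + J)/3 = -(2 + J)*(J + Q)/3)
n(M) = 5*M**2*(4/3 - 1/(12*M**2)) (n(M) = 5*((-2/(3*(M + M)) - 2/3*(-2) - 1/(3*(M + M)**2) - 1/3*(-2)/(M + M))*M**2) = 5*((-2*1/(2*M)/3 + 4/3 - 1/(4*M**2)/3 - 1/3*(-2)/2*M)*M**2) = 5*((-1/(3*M) + 4/3 - 1/(4*M**2)/3 - 1/3*1/(2*M)*(-2))*M**2) = 5*((-1/(3*M) + 4/3 - 1/(12*M**2) + 1/(3*M))*M**2) = 5*((4/3 - 1/(12*M**2))*M**2) = 5*(M**2*(4/3 - 1/(12*M**2))) = 5*M**2*(4/3 - 1/(12*M**2)))
h(L) = -148/3 (h(L) = -1/3*148 = -148/3)
(h(-63) + n(133)) - 4857 = (-148/3 + (-5/12 + (20/3)*133**2)) - 4857 = (-148/3 + (-5/12 + (20/3)*17689)) - 4857 = (-148/3 + (-5/12 + 353780/3)) - 4857 = (-148/3 + 471705/4) - 4857 = 1414523/12 - 4857 = 1356239/12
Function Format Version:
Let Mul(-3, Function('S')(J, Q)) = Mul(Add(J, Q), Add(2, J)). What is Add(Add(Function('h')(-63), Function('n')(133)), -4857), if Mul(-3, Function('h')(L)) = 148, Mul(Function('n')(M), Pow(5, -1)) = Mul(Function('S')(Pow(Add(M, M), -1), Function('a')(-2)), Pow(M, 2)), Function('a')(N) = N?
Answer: Rational(1356239, 12) ≈ 1.1302e+5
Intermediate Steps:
Function('S')(J, Q) = Mul(Rational(-1, 3), Add(2, J), Add(J, Q)) (Function('S')(J, Q) = Mul(Rational(-1, 3), Mul(Add(J, Q), Add(2, J))) = Mul(Rational(-1, 3), Mul(Add(2, J), Add(J, Q))) = Mul(Rational(-1, 3), Add(2, J), Add(J, Q)))
Function('n')(M) = Mul(5, Pow(M, 2), Add(Rational(4, 3), Mul(Rational(-1, 12), Pow(M, -2)))) (Function('n')(M) = Mul(5, Mul(Add(Mul(Rational(-2, 3), Pow(Add(M, M), -1)), Mul(Rational(-2, 3), -2), Mul(Rational(-1, 3), Pow(Pow(Add(M, M), -1), 2)), Mul(Rational(-1, 3), Pow(Add(M, M), -1), -2)), Pow(M, 2))) = Mul(5, Mul(Add(Mul(Rational(-2, 3), Pow(Mul(2, M), -1)), Rational(4, 3), Mul(Rational(-1, 3), Pow(Pow(Mul(2, M), -1), 2)), Mul(Rational(-1, 3), Pow(Mul(2, M), -1), -2)), Pow(M, 2))) = Mul(5, Mul(Add(Mul(Rational(-2, 3), Mul(Rational(1, 2), Pow(M, -1))), Rational(4, 3), Mul(Rational(-1, 3), Pow(Mul(Rational(1, 2), Pow(M, -1)), 2)), Mul(Rational(-1, 3), Mul(Rational(1, 2), Pow(M, -1)), -2)), Pow(M, 2))) = Mul(5, Mul(Add(Mul(Rational(-1, 3), Pow(M, -1)), Rational(4, 3), Mul(Rational(-1, 3), Mul(Rational(1, 4), Pow(M, -2))), Mul(Rational(1, 3), Pow(M, -1))), Pow(M, 2))) = Mul(5, Mul(Add(Mul(Rational(-1, 3), Pow(M, -1)), Rational(4, 3), Mul(Rational(-1, 12), Pow(M, -2)), Mul(Rational(1, 3), Pow(M, -1))), Pow(M, 2))) = Mul(5, Mul(Add(Rational(4, 3), Mul(Rational(-1, 12), Pow(M, -2))), Pow(M, 2))) = Mul(5, Mul(Pow(M, 2), Add(Rational(4, 3), Mul(Rational(-1, 12), Pow(M, -2))))) = Mul(5, Pow(M, 2), Add(Rational(4, 3), Mul(Rational(-1, 12), Pow(M, -2)))))
Function('h')(L) = Rational(-148, 3) (Function('h')(L) = Mul(Rational(-1, 3), 148) = Rational(-148, 3))
Add(Add(Function('h')(-63), Function('n')(133)), -4857) = Add(Add(Rational(-148, 3), Add(Rational(-5, 12), Mul(Rational(20, 3), Pow(133, 2)))), -4857) = Add(Add(Rational(-148, 3), Add(Rational(-5, 12), Mul(Rational(20, 3), 17689))), -4857) = Add(Add(Rational(-148, 3), Add(Rational(-5, 12), Rational(353780, 3))), -4857) = Add(Add(Rational(-148, 3), Rational(471705, 4)), -4857) = Add(Rational(1414523, 12), -4857) = Rational(1356239, 12)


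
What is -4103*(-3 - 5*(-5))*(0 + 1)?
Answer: -90266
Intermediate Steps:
-4103*(-3 - 5*(-5))*(0 + 1) = -4103*(-3 + 25) = -90266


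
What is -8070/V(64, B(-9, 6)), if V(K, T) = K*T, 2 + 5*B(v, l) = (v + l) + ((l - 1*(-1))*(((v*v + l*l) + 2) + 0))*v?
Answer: 20175/240064 ≈ 0.084040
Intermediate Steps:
B(v, l) = -⅖ + l/5 + v/5 + v*(1 + l)*(2 + l² + v²)/5 (B(v, l) = -⅖ + ((v + l) + ((l - 1*(-1))*(((v*v + l*l) + 2) + 0))*v)/5 = -⅖ + ((l + v) + ((l + 1)*(((v² + l²) + 2) + 0))*v)/5 = -⅖ + ((l + v) + ((1 + l)*(((l² + v²) + 2) + 0))*v)/5 = -⅖ + ((l + v) + ((1 + l)*((2 + l² + v²) + 0))*v)/5 = -⅖ + ((l + v) + ((1 + l)*(2 + l² + v²))*v)/5 = -⅖ + ((l + v) + v*(1 + l)*(2 + l² + v²))/5 = -⅖ + (l + v + v*(1 + l)*(2 + l² + v²))/5 = -⅖ + (l/5 + v/5 + v*(1 + l)*(2 + l² + v²)/5) = -⅖ + l/5 + v/5 + v*(1 + l)*(2 + l² + v²)/5)
-8070/V(64, B(-9, 6)) = -8070*1/(64*(-⅖ + (⅕)*6 + (⅕)*(-9)³ + (⅗)*(-9) + (⅕)*6*(-9)³ + (⅕)*(-9)*6² + (⅕)*(-9)*6³ + (⅖)*6*(-9))) = -8070*1/(64*(-⅖ + 6/5 + (⅕)*(-729) - 27/5 + (⅕)*6*(-729) + (⅕)*(-9)*36 + (⅕)*(-9)*216 - 108/5)) = -8070*1/(64*(-⅖ + 6/5 - 729/5 - 27/5 - 4374/5 - 324/5 - 1944/5 - 108/5)) = -8070/(64*(-7502/5)) = -8070/(-480128/5) = -8070*(-5/480128) = 20175/240064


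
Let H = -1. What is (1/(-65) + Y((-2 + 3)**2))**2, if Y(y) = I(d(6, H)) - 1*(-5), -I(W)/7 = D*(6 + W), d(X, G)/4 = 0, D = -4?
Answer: 126427536/4225 ≈ 29924.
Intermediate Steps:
d(X, G) = 0 (d(X, G) = 4*0 = 0)
I(W) = 168 + 28*W (I(W) = -(-28)*(6 + W) = -7*(-24 - 4*W) = 168 + 28*W)
Y(y) = 173 (Y(y) = (168 + 28*0) - 1*(-5) = (168 + 0) + 5 = 168 + 5 = 173)
(1/(-65) + Y((-2 + 3)**2))**2 = (1/(-65) + 173)**2 = (-1/65 + 173)**2 = (11244/65)**2 = 126427536/4225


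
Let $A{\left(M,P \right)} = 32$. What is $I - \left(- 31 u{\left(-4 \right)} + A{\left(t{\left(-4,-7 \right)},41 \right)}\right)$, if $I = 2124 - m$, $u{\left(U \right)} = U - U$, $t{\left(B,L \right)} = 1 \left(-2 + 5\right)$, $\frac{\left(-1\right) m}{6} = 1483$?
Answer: $10990$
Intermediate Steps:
$m = -8898$ ($m = \left(-6\right) 1483 = -8898$)
$t{\left(B,L \right)} = 3$ ($t{\left(B,L \right)} = 1 \cdot 3 = 3$)
$u{\left(U \right)} = 0$
$I = 11022$ ($I = 2124 - -8898 = 2124 + 8898 = 11022$)
$I - \left(- 31 u{\left(-4 \right)} + A{\left(t{\left(-4,-7 \right)},41 \right)}\right) = 11022 - \left(\left(-31\right) 0 + 32\right) = 11022 - \left(0 + 32\right) = 11022 - 32 = 10990$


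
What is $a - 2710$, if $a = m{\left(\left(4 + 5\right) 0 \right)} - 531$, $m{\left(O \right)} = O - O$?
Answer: $-3241$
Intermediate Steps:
$m{\left(O \right)} = 0$
$a = -531$ ($a = 0 - 531 = -531$)
$a - 2710 = -531 - 2710 = -3241$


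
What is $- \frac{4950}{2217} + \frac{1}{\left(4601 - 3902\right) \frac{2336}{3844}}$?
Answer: $- \frac{672846221}{301671624} \approx -2.2304$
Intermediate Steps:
$- \frac{4950}{2217} + \frac{1}{\left(4601 - 3902\right) \frac{2336}{3844}} = \left(-4950\right) \frac{1}{2217} + \frac{1}{699 \cdot 2336 \cdot \frac{1}{3844}} = - \frac{1650}{739} + \frac{1}{699 \cdot \frac{584}{961}} = - \frac{1650}{739} + \frac{1}{699} \cdot \frac{961}{584} = - \frac{1650}{739} + \frac{961}{408216} = - \frac{672846221}{301671624}$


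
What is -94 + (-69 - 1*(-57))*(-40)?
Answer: 386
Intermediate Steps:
-94 + (-69 - 1*(-57))*(-40) = -94 + (-69 + 57)*(-40) = -94 - 12*(-40) = -94 + 480 = 386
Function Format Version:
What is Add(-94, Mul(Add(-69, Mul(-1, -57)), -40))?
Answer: 386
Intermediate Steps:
Add(-94, Mul(Add(-69, Mul(-1, -57)), -40)) = Add(-94, Mul(Add(-69, 57), -40)) = Add(-94, Mul(-12, -40)) = Add(-94, 480) = 386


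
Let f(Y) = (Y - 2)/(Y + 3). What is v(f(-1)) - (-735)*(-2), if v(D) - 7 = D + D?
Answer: -1466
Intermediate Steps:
f(Y) = (-2 + Y)/(3 + Y)
v(D) = 7 + 2*D (v(D) = 7 + (D + D) = 7 + 2*D)
v(f(-1)) - (-735)*(-2) = (7 + 2*((-2 - 1)/(3 - 1))) - (-735)*(-2) = (7 + 2*(-3/2)) - 1*1470 = (7 + 2*((½)*(-3))) - 1470 = (7 + 2*(-3/2)) - 1470 = (7 - 3) - 1470 = 4 - 1470 = -1466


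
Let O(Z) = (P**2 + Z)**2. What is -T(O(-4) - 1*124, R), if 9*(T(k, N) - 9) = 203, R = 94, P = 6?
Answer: -284/9 ≈ -31.556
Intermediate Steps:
O(Z) = (36 + Z)**2 (O(Z) = (6**2 + Z)**2 = (36 + Z)**2)
T(k, N) = 284/9 (T(k, N) = 9 + (1/9)*203 = 9 + 203/9 = 284/9)
-T(O(-4) - 1*124, R) = -1*284/9 = -284/9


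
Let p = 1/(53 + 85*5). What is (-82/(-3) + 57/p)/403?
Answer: 81820/1209 ≈ 67.676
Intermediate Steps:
p = 1/478 (p = 1/(53 + 425) = 1/478 ≈ 0.0020920)
(-82/(-3) + 57/p)/403 = (-82/(-3) + 57/(1/478))/403 = (-82*(-⅓) + 57*478)*(1/403) = (82/3 + 27246)*(1/403) = (81820/3)*(1/403) = 81820/1209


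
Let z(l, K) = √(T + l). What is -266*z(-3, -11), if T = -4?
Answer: -266*I*√7 ≈ -703.77*I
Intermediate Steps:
z(l, K) = √(-4 + l)
-266*z(-3, -11) = -266*√(-4 - 3) = -266*I*√7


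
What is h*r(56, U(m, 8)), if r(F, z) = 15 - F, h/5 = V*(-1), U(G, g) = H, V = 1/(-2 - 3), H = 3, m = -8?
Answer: -41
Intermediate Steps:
V = -1/5 (V = 1/(-5) = -1/5 ≈ -0.20000)
U(G, g) = 3
h = 1 (h = 5*(-1/5*(-1)) = 5*(1/5) = 1)
h*r(56, U(m, 8)) = 1*(15 - 1*56) = 1*(15 - 56) = 1*(-41) = -41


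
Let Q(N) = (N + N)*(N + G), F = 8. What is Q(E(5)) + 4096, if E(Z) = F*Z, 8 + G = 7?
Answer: 7216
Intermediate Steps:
G = -1 (G = -8 + 7 = -1)
E(Z) = 8*Z
Q(N) = 2*N*(-1 + N) (Q(N) = (N + N)*(N - 1) = (2*N)*(-1 + N) = 2*N*(-1 + N))
Q(E(5)) + 4096 = 2*(8*5)*(-1 + 8*5) + 4096 = 2*40*(-1 + 40) + 4096 = 2*40*39 + 4096 = 3120 + 4096 = 7216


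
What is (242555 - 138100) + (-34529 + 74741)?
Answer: 144667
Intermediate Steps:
(242555 - 138100) + (-34529 + 74741) = 104455 + 40212 = 144667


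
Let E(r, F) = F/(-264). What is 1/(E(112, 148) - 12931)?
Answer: -66/853483 ≈ -7.7330e-5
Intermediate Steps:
E(r, F) = -F/264 (E(r, F) = F*(-1/264) = -F/264)
1/(E(112, 148) - 12931) = 1/(-1/264*148 - 12931) = 1/(-37/66 - 12931) = 1/(-853483/66) = -66/853483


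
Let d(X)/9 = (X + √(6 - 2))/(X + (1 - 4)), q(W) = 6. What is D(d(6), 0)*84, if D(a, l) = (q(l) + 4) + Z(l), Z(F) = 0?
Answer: 840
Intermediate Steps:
d(X) = 9*(2 + X)/(-3 + X) (d(X) = 9*((X + √(6 - 2))/(X + (1 - 4))) = 9*((X + √4)/(X - 3)) = 9*((X + 2)/(-3 + X)) = 9*((2 + X)/(-3 + X)) = 9*(2 + X)/(-3 + X))
D(a, l) = 10 (D(a, l) = (6 + 4) + 0 = 10 + 0 = 10)
D(d(6), 0)*84 = 10*84 = 840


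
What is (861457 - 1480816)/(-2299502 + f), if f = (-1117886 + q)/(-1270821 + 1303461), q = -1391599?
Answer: 34557056/128304709 ≈ 0.26934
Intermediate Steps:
f = -167299/2176 (f = (-1117886 - 1391599)/(-1270821 + 1303461) = -2509485/32640 = -2509485*1/32640 = -167299/2176 ≈ -76.884)
(861457 - 1480816)/(-2299502 + f) = (861457 - 1480816)/(-2299502 - 167299/2176) = -619359/(-5003883651/2176) = -619359*(-2176/5003883651) = 34557056/128304709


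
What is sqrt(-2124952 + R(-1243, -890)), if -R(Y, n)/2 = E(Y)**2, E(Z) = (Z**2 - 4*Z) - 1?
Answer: 2*I*sqrt(1201281531438) ≈ 2.1921e+6*I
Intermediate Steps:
E(Z) = -1 + Z**2 - 4*Z
R(Y, n) = -2*(-1 + Y**2 - 4*Y)**2
sqrt(-2124952 + R(-1243, -890)) = sqrt(-2124952 - 2*(1 - 1*(-1243)**2 + 4*(-1243))**2) = sqrt(-2124952 - 2*(1 - 1*1545049 - 4972)**2) = sqrt(-2124952 - 2*(1 - 1545049 - 4972)**2) = sqrt(-2124952 - 2*(-1550020)**2) = sqrt(-2124952 - 2*2402562000400) = sqrt(-2124952 - 4805124000800) = sqrt(-4805126125752) = 2*I*sqrt(1201281531438)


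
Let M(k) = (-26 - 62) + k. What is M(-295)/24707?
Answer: -383/24707 ≈ -0.015502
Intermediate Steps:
M(k) = -88 + k
M(-295)/24707 = (-88 - 295)/24707 = -383*1/24707 = -383/24707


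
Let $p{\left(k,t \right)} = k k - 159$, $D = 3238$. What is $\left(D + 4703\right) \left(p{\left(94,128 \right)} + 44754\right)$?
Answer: $424295571$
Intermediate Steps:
$p{\left(k,t \right)} = -159 + k^{2}$ ($p{\left(k,t \right)} = k^{2} - 159 = -159 + k^{2}$)
$\left(D + 4703\right) \left(p{\left(94,128 \right)} + 44754\right) = \left(3238 + 4703\right) \left(\left(-159 + 94^{2}\right) + 44754\right) = 7941 \left(\left(-159 + 8836\right) + 44754\right) = 7941 \left(8677 + 44754\right) = 7941 \cdot 53431 = 424295571$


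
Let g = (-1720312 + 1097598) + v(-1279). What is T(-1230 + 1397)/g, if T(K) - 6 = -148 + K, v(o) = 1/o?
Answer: -31975/796451207 ≈ -4.0147e-5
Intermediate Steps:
T(K) = -142 + K (T(K) = 6 + (-148 + K) = -142 + K)
g = -796451207/1279 (g = (-1720312 + 1097598) + 1/(-1279) = -622714 - 1/1279 = -796451207/1279 ≈ -6.2271e+5)
T(-1230 + 1397)/g = (-142 + (-1230 + 1397))/(-796451207/1279) = (-142 + 167)*(-1279/796451207) = 25*(-1279/796451207) = -31975/796451207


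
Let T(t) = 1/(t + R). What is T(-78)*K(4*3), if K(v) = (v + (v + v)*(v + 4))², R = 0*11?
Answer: -26136/13 ≈ -2010.5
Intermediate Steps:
R = 0
T(t) = 1/t (T(t) = 1/(t + 0) = 1/t)
K(v) = (v + 2*v*(4 + v))² (K(v) = (v + (2*v)*(4 + v))² = (v + 2*v*(4 + v))²)
T(-78)*K(4*3) = ((4*3)²*(9 + 2*(4*3))²)/(-78) = -12²*(9 + 2*12)²/78 = -24*(9 + 24)²/13 = -24*33²/13 = -24*1089/13 = -1/78*156816 = -26136/13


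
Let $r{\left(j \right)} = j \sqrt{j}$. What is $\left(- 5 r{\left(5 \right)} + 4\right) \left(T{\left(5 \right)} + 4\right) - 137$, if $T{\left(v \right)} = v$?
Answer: $-101 - 225 \sqrt{5} \approx -604.12$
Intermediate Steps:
$r{\left(j \right)} = j^{\frac{3}{2}}$
$\left(- 5 r{\left(5 \right)} + 4\right) \left(T{\left(5 \right)} + 4\right) - 137 = \left(- 5 \cdot 5^{\frac{3}{2}} + 4\right) \left(5 + 4\right) - 137 = \left(- 5 \cdot 5 \sqrt{5} + 4\right) 9 - 137 = \left(- 25 \sqrt{5} + 4\right) 9 - 137 = \left(4 - 25 \sqrt{5}\right) 9 - 137 = \left(36 - 225 \sqrt{5}\right) - 137 = -101 - 225 \sqrt{5}$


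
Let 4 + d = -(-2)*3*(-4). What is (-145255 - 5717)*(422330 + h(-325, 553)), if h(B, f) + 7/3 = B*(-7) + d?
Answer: -64098886576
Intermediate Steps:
d = -28 (d = -4 - (-2)*3*(-4) = -4 - 2*(-3)*(-4) = -4 + 6*(-4) = -4 - 24 = -28)
h(B, f) = -91/3 - 7*B (h(B, f) = -7/3 + (B*(-7) - 28) = -7/3 + (-7*B - 28) = -7/3 + (-28 - 7*B) = -91/3 - 7*B)
(-145255 - 5717)*(422330 + h(-325, 553)) = (-145255 - 5717)*(422330 + (-91/3 - 7*(-325))) = -150972*(422330 + (-91/3 + 2275)) = -150972*(422330 + 6734/3) = -150972*1273724/3 = -64098886576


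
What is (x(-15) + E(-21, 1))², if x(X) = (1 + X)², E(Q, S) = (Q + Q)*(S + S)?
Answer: 12544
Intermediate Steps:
E(Q, S) = 4*Q*S (E(Q, S) = (2*Q)*(2*S) = 4*Q*S)
(x(-15) + E(-21, 1))² = ((1 - 15)² + 4*(-21)*1)² = ((-14)² - 84)² = (196 - 84)² = 112² = 12544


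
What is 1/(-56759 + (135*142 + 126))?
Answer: -1/37463 ≈ -2.6693e-5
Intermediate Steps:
1/(-56759 + (135*142 + 126)) = 1/(-56759 + (19170 + 126)) = 1/(-56759 + 19296) = 1/(-37463) = -1/37463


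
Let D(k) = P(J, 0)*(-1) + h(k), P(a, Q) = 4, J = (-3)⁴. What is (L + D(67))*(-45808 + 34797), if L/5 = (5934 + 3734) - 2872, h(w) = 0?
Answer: -374109736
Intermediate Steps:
J = 81
L = 33980 (L = 5*((5934 + 3734) - 2872) = 5*(9668 - 2872) = 5*6796 = 33980)
D(k) = -4 (D(k) = 4*(-1) + 0 = -4 + 0 = -4)
(L + D(67))*(-45808 + 34797) = (33980 - 4)*(-45808 + 34797) = 33976*(-11011) = -374109736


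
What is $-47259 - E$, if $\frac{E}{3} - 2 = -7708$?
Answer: $-24141$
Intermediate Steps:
$E = -23118$ ($E = 6 + 3 \left(-7708\right) = 6 - 23124 = -23118$)
$-47259 - E = -47259 - -23118 = -47259 + 23118 = -24141$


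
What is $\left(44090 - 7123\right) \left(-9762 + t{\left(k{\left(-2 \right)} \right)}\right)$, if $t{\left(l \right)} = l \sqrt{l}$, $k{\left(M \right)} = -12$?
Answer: $-360871854 - 887208 i \sqrt{3} \approx -3.6087 \cdot 10^{8} - 1.5367 \cdot 10^{6} i$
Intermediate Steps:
$t{\left(l \right)} = l^{\frac{3}{2}}$
$\left(44090 - 7123\right) \left(-9762 + t{\left(k{\left(-2 \right)} \right)}\right) = \left(44090 - 7123\right) \left(-9762 + \left(-12\right)^{\frac{3}{2}}\right) = 36967 \left(-9762 - 24 i \sqrt{3}\right) = -360871854 - 887208 i \sqrt{3}$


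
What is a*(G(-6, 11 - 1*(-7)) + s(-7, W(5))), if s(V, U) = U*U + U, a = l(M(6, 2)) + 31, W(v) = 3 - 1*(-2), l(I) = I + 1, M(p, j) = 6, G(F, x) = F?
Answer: 912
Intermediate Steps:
l(I) = 1 + I
W(v) = 5 (W(v) = 3 + 2 = 5)
a = 38 (a = (1 + 6) + 31 = 7 + 31 = 38)
s(V, U) = U + U**2 (s(V, U) = U**2 + U = U + U**2)
a*(G(-6, 11 - 1*(-7)) + s(-7, W(5))) = 38*(-6 + 5*(1 + 5)) = 38*(-6 + 5*6) = 38*(-6 + 30) = 38*24 = 912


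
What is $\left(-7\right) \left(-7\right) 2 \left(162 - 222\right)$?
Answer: $-5880$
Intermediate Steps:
$\left(-7\right) \left(-7\right) 2 \left(162 - 222\right) = 49 \cdot 2 \left(-60\right) = 98 \left(-60\right) = -5880$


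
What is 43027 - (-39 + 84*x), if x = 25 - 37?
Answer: 44074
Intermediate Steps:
x = -12
43027 - (-39 + 84*x) = 43027 - (-39 + 84*(-12)) = 43027 - (-39 - 1008) = 43027 - 1*(-1047) = 43027 + 1047 = 44074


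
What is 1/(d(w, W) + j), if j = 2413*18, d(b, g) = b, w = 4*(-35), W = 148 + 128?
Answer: 1/43294 ≈ 2.3098e-5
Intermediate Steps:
W = 276
w = -140
j = 43434
1/(d(w, W) + j) = 1/(-140 + 43434) = 1/43294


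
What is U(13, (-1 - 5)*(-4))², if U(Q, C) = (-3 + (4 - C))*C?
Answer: 304704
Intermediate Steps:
U(Q, C) = C*(1 - C) (U(Q, C) = (1 - C)*C = C*(1 - C))
U(13, (-1 - 5)*(-4))² = (((-1 - 5)*(-4))*(1 - (-1 - 5)*(-4)))² = ((-6*(-4))*(1 - (-6)*(-4)))² = (24*(1 - 1*24))² = (24*(1 - 24))² = (24*(-23))² = (-552)² = 304704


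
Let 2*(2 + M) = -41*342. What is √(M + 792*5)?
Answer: I*√3053 ≈ 55.254*I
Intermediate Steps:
M = -7013 (M = -2 + (-41*342)/2 = -2 + (½)*(-14022) = -2 - 7011 = -7013)
√(M + 792*5) = √(-7013 + 792*5) = √(-7013 + 3960) = √(-3053) = I*√3053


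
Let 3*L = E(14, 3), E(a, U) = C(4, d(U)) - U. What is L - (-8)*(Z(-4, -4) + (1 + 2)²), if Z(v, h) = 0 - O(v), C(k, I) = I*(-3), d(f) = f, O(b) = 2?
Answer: 52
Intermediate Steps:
C(k, I) = -3*I
Z(v, h) = -2 (Z(v, h) = 0 - 1*2 = 0 - 2 = -2)
E(a, U) = -4*U (E(a, U) = -3*U - U = -4*U)
L = -4 (L = (-4*3)/3 = (⅓)*(-12) = -4)
L - (-8)*(Z(-4, -4) + (1 + 2)²) = -4 - (-8)*(-2 + (1 + 2)²) = -4 - (-8)*(-2 + 3²) = -4 - (-8)*(-2 + 9) = -4 - (-8)*7 = -4 - 1*(-56) = -4 + 56 = 52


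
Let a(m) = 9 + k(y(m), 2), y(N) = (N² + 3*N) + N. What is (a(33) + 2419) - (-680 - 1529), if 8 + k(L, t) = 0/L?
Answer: 4629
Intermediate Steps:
y(N) = N² + 4*N
k(L, t) = -8 (k(L, t) = -8 + 0/L = -8 + 0 = -8)
a(m) = 1 (a(m) = 9 - 8 = 1)
(a(33) + 2419) - (-680 - 1529) = (1 + 2419) - (-680 - 1529) = 2420 - 1*(-2209) = 2420 + 2209 = 4629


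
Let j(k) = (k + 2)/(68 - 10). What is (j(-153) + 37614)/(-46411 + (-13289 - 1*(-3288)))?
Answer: -2181461/3271896 ≈ -0.66673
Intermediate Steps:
j(k) = 1/29 + k/58 (j(k) = (2 + k)/58 = (2 + k)*(1/58) = 1/29 + k/58)
(j(-153) + 37614)/(-46411 + (-13289 - 1*(-3288))) = ((1/29 + (1/58)*(-153)) + 37614)/(-46411 + (-13289 - 1*(-3288))) = ((1/29 - 153/58) + 37614)/(-46411 + (-13289 + 3288)) = (-151/58 + 37614)/(-46411 - 10001) = (2181461/58)/(-56412) = (2181461/58)*(-1/56412) = -2181461/3271896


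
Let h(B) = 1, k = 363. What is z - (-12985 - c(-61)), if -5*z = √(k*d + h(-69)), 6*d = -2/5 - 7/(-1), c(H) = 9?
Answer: 12994 - √40030/50 ≈ 12990.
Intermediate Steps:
d = 11/10 (d = (-2/5 - 7/(-1))/6 = (-2*⅕ - 7*(-1))/6 = (-⅖ + 7)/6 = (⅙)*(33/5) = 11/10 ≈ 1.1000)
z = -√40030/50 (z = -√(363*(11/10) + 1)/5 = -√(3993/10 + 1)/5 = -√40030/50 ≈ -4.0015)
z - (-12985 - c(-61)) = -√40030/50 - (-12985 - 1*9) = -√40030/50 - (-12985 - 9) = -√40030/50 - 1*(-12994) = -√40030/50 + 12994 = 12994 - √40030/50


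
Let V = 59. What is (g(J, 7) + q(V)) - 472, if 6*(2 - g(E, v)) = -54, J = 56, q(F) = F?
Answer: -402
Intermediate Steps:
g(E, v) = 11 (g(E, v) = 2 - ⅙*(-54) = 2 + 9 = 11)
(g(J, 7) + q(V)) - 472 = (11 + 59) - 472 = 70 - 472 = -402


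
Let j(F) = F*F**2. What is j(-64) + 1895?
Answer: -260249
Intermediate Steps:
j(F) = F**3
j(-64) + 1895 = (-64)**3 + 1895 = -262144 + 1895 = -260249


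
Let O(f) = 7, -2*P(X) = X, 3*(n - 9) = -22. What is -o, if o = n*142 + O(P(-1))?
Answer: -731/3 ≈ -243.67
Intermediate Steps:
n = 5/3 (n = 9 + (⅓)*(-22) = 9 - 22/3 = 5/3 ≈ 1.6667)
P(X) = -X/2
o = 731/3 (o = (5/3)*142 + 7 = 710/3 + 7 = 731/3 ≈ 243.67)
-o = -1*731/3 = -731/3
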